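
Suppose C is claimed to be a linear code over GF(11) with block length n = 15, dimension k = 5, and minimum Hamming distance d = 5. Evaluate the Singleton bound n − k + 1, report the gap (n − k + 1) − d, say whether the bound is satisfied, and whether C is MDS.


Singleton RHS = n − k + 1 = 11, slack = 6, bound satisfied, not MDS.

Singleton bound: d ≤ n − k + 1.
Here n = 15, k = 5, so n − k + 1 = 11.
Given d = 5, check d ≤ 11: YES.
Slack = (n − k + 1) − d = 6.
The code is NOT MDS (slack = 6 > 0).
Description: the claimed parameters are [15, 5, 5]_11; such a code would be non-MDS.


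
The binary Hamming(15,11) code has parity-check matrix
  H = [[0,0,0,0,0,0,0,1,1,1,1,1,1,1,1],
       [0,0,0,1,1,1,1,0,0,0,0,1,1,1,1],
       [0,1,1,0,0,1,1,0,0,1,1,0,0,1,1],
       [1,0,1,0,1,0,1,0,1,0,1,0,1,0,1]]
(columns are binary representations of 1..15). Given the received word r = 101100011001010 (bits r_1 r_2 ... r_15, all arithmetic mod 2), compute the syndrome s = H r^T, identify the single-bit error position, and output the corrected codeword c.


s = (0, 1, 0, 1)^T, error position = 5, corrected codeword c = 101110011001010

Compute s = H r^T mod 2 one row at a time:
  s_1 = 1 + 1 + 0 + 0 + 1 + 0 + 1 + 0 = 4 ≡ 0 (mod 2).
  s_2 = 1 + 0 + 0 + 0 + 1 + 0 + 1 + 0 = 3 ≡ 1 (mod 2).
  s_3 = 0 + 1 + 0 + 0 + 0 + 0 + 1 + 0 = 2 ≡ 0 (mod 2).
  s_4 = 1 + 1 + 0 + 0 + 1 + 0 + 0 + 0 = 3 ≡ 1 (mod 2).
s = (0, 1, 0, 1)^T — this equals column 5 of H (binary 0101), so error is at position 5.
Correct: flip bit 5 of r = 101100011001010 to get c = 101110011001010.


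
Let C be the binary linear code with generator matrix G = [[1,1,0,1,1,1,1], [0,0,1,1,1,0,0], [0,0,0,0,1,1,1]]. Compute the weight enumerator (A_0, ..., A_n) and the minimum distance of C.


Weight distribution: A_0 = 1, A_3 = 3, A_4 = 2, A_5 = 1, A_6 = 1. Minimum distance d = 3.

Enumerate all 2^3 = 8 messages m ∈ F_2^3.
For each, compute codeword c = mG in F_2^7, then tally its weight.
  m = 000 → c = 0000000, weight = 0.
  m = 100 → c = 1101111, weight = 6.
  m = 010 → c = 0011100, weight = 3.
  m = 110 → c = 1110011, weight = 5.
  m = 001 → c = 0000111, weight = 3.
  m = 101 → c = 1101000, weight = 3.
  m = 011 → c = 0011011, weight = 4.
  m = 111 → c = 1110100, weight = 4.
Tally weights:
  weight 0: 1 codewords.
  weight 3: 3 codewords.
  weight 4: 2 codewords.
  weight 5: 1 codewords.
  weight 6: 1 codewords.
Minimum distance d = smallest w > 0 with A_w > 0 = 3.
Sanity: Σ A_w = 8 = 2^3 = 8 ✓.


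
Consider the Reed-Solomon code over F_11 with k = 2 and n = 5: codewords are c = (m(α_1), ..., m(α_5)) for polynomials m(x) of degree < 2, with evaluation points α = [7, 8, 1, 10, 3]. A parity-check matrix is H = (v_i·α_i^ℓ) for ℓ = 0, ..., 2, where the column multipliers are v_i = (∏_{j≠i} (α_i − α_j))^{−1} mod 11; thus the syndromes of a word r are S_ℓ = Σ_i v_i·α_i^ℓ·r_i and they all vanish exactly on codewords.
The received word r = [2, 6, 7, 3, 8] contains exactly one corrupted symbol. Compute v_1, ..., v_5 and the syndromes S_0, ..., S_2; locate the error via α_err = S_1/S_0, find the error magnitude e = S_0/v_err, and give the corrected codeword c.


S = (5, 5, 5), error at position 3, error magnitude e = 7, c = [2, 6, 0, 3, 8].

Step 1: column multipliers v_i = (∏_{j≠i}(α_i − α_j))^{−1} mod 11.
  i = 1 (α = 7): (7−8)(7−1)(7−10)(7−3) = (−1)·6·(−3)·4 = 72 ≡ 6, so v_1 = 6^{−1} = 2 (mod 11).
  i = 2 (α = 8): (8−7)(8−1)(8−10)(8−3) = 1·7·(−2)·5 = −70 ≡ 7, so v_2 = 7^{−1} = 8 (mod 11).
  i = 3 (α = 1): (1−7)(1−8)(1−10)(1−3) = (−6)·(−7)·(−9)·(−2) = 756 ≡ 8, so v_3 = 8^{−1} = 7 (mod 11).
  i = 4 (α = 10): (10−7)(10−8)(10−1)(10−3) = 3·2·9·7 = 378 ≡ 4, so v_4 = 4^{−1} = 3 (mod 11).
  i = 5 (α = 3): (3−7)(3−8)(3−1)(3−10) = (−4)·(−5)·2·(−7) = −280 ≡ 6, so v_5 = 6^{−1} = 2 (mod 11).
  v = [2, 8, 7, 3, 2].
Step 2: syndromes of r = [2, 6, 7, 3, 8] (all sums mod 11).
  S_0 = Σ v_i r_i = 2·2 + 8·6 + 7·7 + 3·3 + 2·8 = 126 ≡ 5.
  S_1 = Σ v_i α_i r_i = 2·7·2 + 8·8·6 + 7·1·7 + 3·10·3 + 2·3·8 = 599 ≡ 5.
  α_i^2 mod 11 = [5, 9, 1, 1, 9].
  S_2 = Σ v_i α_i^2 r_i = 2·5·2 + 8·9·6 + 7·1·7 + 3·1·3 + 2·9·8 = 654 ≡ 5.
  S = (5, 5, 5) ≠ 0, so r is not a codeword (an error is present).
Step 3: locate the error. For a single error e at position i, S_ℓ = v_i·e·α_i^ℓ, so α_err = S_1/S_0.
  S_0^{−1} = 5^{−1} = 9 (mod 11), so α_err = 5·9 = 45 ≡ 1 = α_3. Error position i = 3.
  Consistency check: S_2/S_1 = 5·9 = 45 ≡ 1 = α_err ✓ (single-error assumption holds).
Step 4: error magnitude e = S_0/v_3 = S_0·∏_{j≠3}(α_3 − α_j) = 5·8 = 40 ≡ 7 (mod 11).
Step 5: correct position 3: c_3 = r_3 − e = 7 − 7 ≡ 0 (mod 11). Hence c = [2, 6, 0, 3, 8].
  Check: interpolating c through the α_i gives m(x) = 7 + 4·x (degree < 2) with m(α_i) = c_i for every i, so c is indeed a codeword.


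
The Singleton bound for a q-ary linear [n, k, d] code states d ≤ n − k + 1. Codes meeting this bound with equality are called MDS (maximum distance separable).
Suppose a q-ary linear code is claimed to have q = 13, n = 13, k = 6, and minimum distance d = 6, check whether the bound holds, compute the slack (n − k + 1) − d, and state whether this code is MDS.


Singleton RHS = n − k + 1 = 8, slack = 2, bound satisfied, not MDS.

Singleton bound: d ≤ n − k + 1.
Here n = 13, k = 6, so n − k + 1 = 8.
Given d = 6, check d ≤ 8: YES.
Slack = (n − k + 1) − d = 2.
The code is NOT MDS (slack = 2 > 0).
Description: the claimed parameters are [13, 6, 6]_13; such a code would be non-MDS.


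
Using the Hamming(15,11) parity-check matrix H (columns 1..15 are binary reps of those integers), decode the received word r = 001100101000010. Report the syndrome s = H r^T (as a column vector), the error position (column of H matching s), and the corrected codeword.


s = (0, 1, 1, 1)^T, error position = 7, corrected codeword c = 001100001000010

Compute s = H r^T mod 2 one row at a time:
  s_1 = 0 + 1 + 0 + 0 + 0 + 0 + 1 + 0 = 2 ≡ 0 (mod 2).
  s_2 = 1 + 0 + 0 + 1 + 0 + 0 + 1 + 0 = 3 ≡ 1 (mod 2).
  s_3 = 0 + 1 + 0 + 1 + 0 + 0 + 1 + 0 = 3 ≡ 1 (mod 2).
  s_4 = 0 + 1 + 0 + 1 + 1 + 0 + 0 + 0 = 3 ≡ 1 (mod 2).
s = (0, 1, 1, 1)^T — this equals column 7 of H (binary 0111), so error is at position 7.
Correct: flip bit 7 of r = 001100101000010 to get c = 001100001000010.


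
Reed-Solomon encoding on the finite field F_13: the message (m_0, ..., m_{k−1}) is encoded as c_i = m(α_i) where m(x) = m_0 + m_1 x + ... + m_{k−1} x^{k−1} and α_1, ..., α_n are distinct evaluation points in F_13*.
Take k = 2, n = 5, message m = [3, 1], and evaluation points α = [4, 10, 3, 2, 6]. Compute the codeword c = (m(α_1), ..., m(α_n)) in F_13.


c = [7, 0, 6, 5, 9]

Message polynomial: m(x) = 3 + 1·x (mod 13).
For each evaluation point α_i, compute m(α_i) mod 13:
  α_1 = 4: Horner steps 1 → 7, so m(4) = 7.
  α_2 = 10: Horner steps 1 → 0, so m(10) = 0.
  α_3 = 3: Horner steps 1 → 6, so m(3) = 6.
  α_4 = 2: Horner steps 1 → 5, so m(2) = 5.
  α_5 = 6: Horner steps 1 → 9, so m(6) = 9.
Codeword c = [7, 0, 6, 5, 9] ∈ F_13^5.


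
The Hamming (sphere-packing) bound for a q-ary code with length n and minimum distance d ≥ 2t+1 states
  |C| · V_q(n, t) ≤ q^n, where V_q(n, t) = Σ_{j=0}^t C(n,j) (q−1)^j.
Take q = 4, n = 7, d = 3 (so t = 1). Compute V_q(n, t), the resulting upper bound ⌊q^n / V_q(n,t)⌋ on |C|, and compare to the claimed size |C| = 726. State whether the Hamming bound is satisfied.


V_q(n, t) = 22, q^n = 16384, Hamming bound = 744, |C| = 726 ≤ bound (satisfied).

Step 1: Compute V_q(n, t) = Σ_{j=0}^1 C(n, j) (q−1)^j.
  j = 0: C(7,0)·(3)^0 = 1·1 = 1.
  j = 1: C(7,1)·(3)^1 = 7·3 = 21.
  V_q(n, t) = 1 + 21 = 22.
Step 2: q^n = 4^7 = 16384.
Step 3: Hamming bound ⌊q^n / V_q(n,t)⌋ = ⌊16384/22⌋ = 744.
Step 4: Compare |C| = 726 to 744: satisfied.
The claimed |C| lies below the Hamming bound.


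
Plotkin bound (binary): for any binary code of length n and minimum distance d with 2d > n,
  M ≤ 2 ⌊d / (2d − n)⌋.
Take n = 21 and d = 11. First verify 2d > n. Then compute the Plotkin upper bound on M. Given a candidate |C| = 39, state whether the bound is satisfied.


Plotkin bound M ≤ 22; given |C| = 39 > bound (violated).

Check applicability: 2d = 22, n = 21.
2d − n = 1 > 0, so Plotkin applies.
Compute d/(2d−n) = 11/1 ≈ 11.0000.
⌊d/(2d−n)⌋ = 11.
Plotkin bound: M ≤ 2·11 = 22.
Given |C| = 39, check: VIOLATED.
This |C| is above the Plotkin bound, so no binary code with n = 21, d = 11 and 39 codewords exists.


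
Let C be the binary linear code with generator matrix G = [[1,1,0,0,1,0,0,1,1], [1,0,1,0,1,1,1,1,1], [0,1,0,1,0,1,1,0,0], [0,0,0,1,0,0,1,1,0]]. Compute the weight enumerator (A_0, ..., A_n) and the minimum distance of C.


Weight distribution: A_0 = 1, A_2 = 1, A_3 = 3, A_4 = 3, A_5 = 2, A_6 = 3, A_7 = 3. Minimum distance d = 2.

Enumerate all 2^4 = 16 messages m ∈ F_2^4.
For each, compute codeword c = mG in F_2^9, then tally its weight.
  m = 0000 → c = 000000000, weight = 0.
  m = 1000 → c = 110010011, weight = 5.
  m = 0100 → c = 101011111, weight = 7.
  m = 1100 → c = 011001100, weight = 4.
  m = 0010 → c = 010101100, weight = 4.
  m = 1010 → c = 100111111, weight = 7.
  m = 0110 → c = 111110011, weight = 7.
  m = 1110 → c = 001100000, weight = 2.
  m = 0001 → c = 000100110, weight = 3.
  m = 1001 → c = 110110101, weight = 6.
  m = 0101 → c = 101111001, weight = 6.
  m = 1101 → c = 011101010, weight = 5.
  m = 0011 → c = 010001010, weight = 3.
  m = 1011 → c = 100011001, weight = 4.
  m = 0111 → c = 111010101, weight = 6.
  m = 1111 → c = 001000110, weight = 3.
Tally weights:
  weight 0: 1 codewords.
  weight 2: 1 codewords.
  weight 3: 3 codewords.
  weight 4: 3 codewords.
  weight 5: 2 codewords.
  weight 6: 3 codewords.
  weight 7: 3 codewords.
Minimum distance d = smallest w > 0 with A_w > 0 = 2.
Sanity: Σ A_w = 16 = 2^4 = 16 ✓.


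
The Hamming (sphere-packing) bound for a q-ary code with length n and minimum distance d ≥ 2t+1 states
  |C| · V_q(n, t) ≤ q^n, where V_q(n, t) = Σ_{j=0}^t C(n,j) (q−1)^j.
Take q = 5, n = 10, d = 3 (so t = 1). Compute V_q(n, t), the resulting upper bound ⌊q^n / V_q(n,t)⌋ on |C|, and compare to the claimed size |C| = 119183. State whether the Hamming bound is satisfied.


V_q(n, t) = 41, q^n = 9765625, Hamming bound = 238185, |C| = 119183 ≤ bound (satisfied).

Step 1: Compute V_q(n, t) = Σ_{j=0}^1 C(n, j) (q−1)^j.
  j = 0: C(10,0)·(4)^0 = 1·1 = 1.
  j = 1: C(10,1)·(4)^1 = 10·4 = 40.
  V_q(n, t) = 1 + 40 = 41.
Step 2: q^n = 5^10 = 9765625.
Step 3: Hamming bound ⌊q^n / V_q(n,t)⌋ = ⌊9765625/41⌋ = 238185.
Step 4: Compare |C| = 119183 to 238185: satisfied.
The claimed |C| lies below the Hamming bound.


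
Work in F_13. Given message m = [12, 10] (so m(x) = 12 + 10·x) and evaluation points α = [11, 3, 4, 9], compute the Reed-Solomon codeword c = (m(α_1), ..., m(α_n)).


c = [5, 3, 0, 11]

Message polynomial: m(x) = 12 + 10·x (mod 13).
For each evaluation point α_i, compute m(α_i) mod 13:
  α_1 = 11: Horner steps 10 → 5, so m(11) = 5.
  α_2 = 3: Horner steps 10 → 3, so m(3) = 3.
  α_3 = 4: Horner steps 10 → 0, so m(4) = 0.
  α_4 = 9: Horner steps 10 → 11, so m(9) = 11.
Codeword c = [5, 3, 0, 11] ∈ F_13^4.


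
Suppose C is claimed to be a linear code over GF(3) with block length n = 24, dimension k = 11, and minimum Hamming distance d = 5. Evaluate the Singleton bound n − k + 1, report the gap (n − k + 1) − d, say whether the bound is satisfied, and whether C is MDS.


Singleton RHS = n − k + 1 = 14, slack = 9, bound satisfied, not MDS.

Singleton bound: d ≤ n − k + 1.
Here n = 24, k = 11, so n − k + 1 = 14.
Given d = 5, check d ≤ 14: YES.
Slack = (n − k + 1) − d = 9.
The code is NOT MDS (slack = 9 > 0).
Description: the claimed parameters are [24, 11, 5]_3; such a code would be non-MDS.


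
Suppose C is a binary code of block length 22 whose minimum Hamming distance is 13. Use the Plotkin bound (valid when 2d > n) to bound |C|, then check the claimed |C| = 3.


Plotkin bound M ≤ 6; given |C| = 3 ≤ bound (satisfied).

Check applicability: 2d = 26, n = 22.
2d − n = 4 > 0, so Plotkin applies.
Compute d/(2d−n) = 13/4 ≈ 3.2500.
⌊d/(2d−n)⌋ = 3.
Plotkin bound: M ≤ 2·3 = 6.
Given |C| = 3, check: satisfied.
This |C| is below the Plotkin bound.


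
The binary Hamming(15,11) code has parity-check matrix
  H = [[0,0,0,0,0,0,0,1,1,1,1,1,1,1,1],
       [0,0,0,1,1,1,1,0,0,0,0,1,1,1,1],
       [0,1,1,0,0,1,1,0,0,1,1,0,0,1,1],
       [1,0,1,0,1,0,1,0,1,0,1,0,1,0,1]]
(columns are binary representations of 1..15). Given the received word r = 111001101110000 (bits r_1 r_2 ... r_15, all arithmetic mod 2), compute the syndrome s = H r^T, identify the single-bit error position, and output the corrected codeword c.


s = (1, 0, 0, 1)^T, error position = 9, corrected codeword c = 111001100110000

Compute s = H r^T mod 2 one row at a time:
  s_1 = 0 + 1 + 1 + 1 + 0 + 0 + 0 + 0 = 3 ≡ 1 (mod 2).
  s_2 = 0 + 0 + 1 + 1 + 0 + 0 + 0 + 0 = 2 ≡ 0 (mod 2).
  s_3 = 1 + 1 + 1 + 1 + 1 + 1 + 0 + 0 = 6 ≡ 0 (mod 2).
  s_4 = 1 + 1 + 0 + 1 + 1 + 1 + 0 + 0 = 5 ≡ 1 (mod 2).
s = (1, 0, 0, 1)^T — this equals column 9 of H (binary 1001), so error is at position 9.
Correct: flip bit 9 of r = 111001101110000 to get c = 111001100110000.


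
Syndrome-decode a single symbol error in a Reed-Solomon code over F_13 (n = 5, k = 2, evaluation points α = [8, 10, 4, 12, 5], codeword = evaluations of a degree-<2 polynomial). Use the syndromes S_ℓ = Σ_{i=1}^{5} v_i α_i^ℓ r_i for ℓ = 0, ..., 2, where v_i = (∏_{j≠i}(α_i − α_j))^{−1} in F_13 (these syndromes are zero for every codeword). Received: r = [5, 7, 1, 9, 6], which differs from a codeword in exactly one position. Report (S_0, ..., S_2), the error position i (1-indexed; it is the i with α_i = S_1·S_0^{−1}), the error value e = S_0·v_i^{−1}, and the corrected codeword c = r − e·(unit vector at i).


S = (9, 6, 4), error at position 5, error magnitude e = 4, c = [5, 7, 1, 9, 2].

Step 1: column multipliers v_i = (∏_{j≠i}(α_i − α_j))^{−1} mod 13.
  i = 1 (α = 8): (8−10)(8−4)(8−12)(8−5) = (−2)·4·(−4)·3 = 96 ≡ 5, so v_1 = 5^{−1} = 8 (mod 13).
  i = 2 (α = 10): (10−8)(10−4)(10−12)(10−5) = 2·6·(−2)·5 = −120 ≡ 10, so v_2 = 10^{−1} = 4 (mod 13).
  i = 3 (α = 4): (4−8)(4−10)(4−12)(4−5) = (−4)·(−6)·(−8)·(−1) = 192 ≡ 10, so v_3 = 10^{−1} = 4 (mod 13).
  i = 4 (α = 12): (12−8)(12−10)(12−4)(12−5) = 4·2·8·7 = 448 ≡ 6, so v_4 = 6^{−1} = 11 (mod 13).
  i = 5 (α = 5): (5−8)(5−10)(5−4)(5−12) = (−3)·(−5)·1·(−7) = −105 ≡ 12, so v_5 = 12^{−1} = 12 (mod 13).
  v = [8, 4, 4, 11, 12].
Step 2: syndromes of r = [5, 7, 1, 9, 6] (all sums mod 13).
  S_0 = Σ v_i r_i = 8·5 + 4·7 + 4·1 + 11·9 + 12·6 = 243 ≡ 9.
  S_1 = Σ v_i α_i r_i = 8·8·5 + 4·10·7 + 4·4·1 + 11·12·9 + 12·5·6 = 2164 ≡ 6.
  α_i^2 mod 13 = [12, 9, 3, 1, 12].
  S_2 = Σ v_i α_i^2 r_i = 8·12·5 + 4·9·7 + 4·3·1 + 11·1·9 + 12·12·6 = 1707 ≡ 4.
  S = (9, 6, 4) ≠ 0, so r is not a codeword (an error is present).
Step 3: locate the error. For a single error e at position i, S_ℓ = v_i·e·α_i^ℓ, so α_err = S_1/S_0.
  S_0^{−1} = 9^{−1} = 3 (mod 13), so α_err = 6·3 = 18 ≡ 5 = α_5. Error position i = 5.
  Consistency check: S_2/S_1 = 4·11 = 44 ≡ 5 = α_err ✓ (single-error assumption holds).
Step 4: error magnitude e = S_0/v_5 = S_0·∏_{j≠5}(α_5 − α_j) = 9·12 = 108 ≡ 4 (mod 13).
Step 5: correct position 5: c_5 = r_5 − e = 6 − 4 ≡ 2 (mod 13). Hence c = [5, 7, 1, 9, 2].
  Check: interpolating c through the α_i gives m(x) = 10 + 1·x (degree < 2) with m(α_i) = c_i for every i, so c is indeed a codeword.


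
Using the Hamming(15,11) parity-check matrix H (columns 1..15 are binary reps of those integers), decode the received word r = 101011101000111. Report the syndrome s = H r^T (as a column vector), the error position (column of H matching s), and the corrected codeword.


s = (0, 0, 1, 1)^T, error position = 3, corrected codeword c = 100011101000111

Compute s = H r^T mod 2 one row at a time:
  s_1 = 0 + 1 + 0 + 0 + 0 + 1 + 1 + 1 = 4 ≡ 0 (mod 2).
  s_2 = 0 + 1 + 1 + 1 + 0 + 1 + 1 + 1 = 6 ≡ 0 (mod 2).
  s_3 = 0 + 1 + 1 + 1 + 0 + 0 + 1 + 1 = 5 ≡ 1 (mod 2).
  s_4 = 1 + 1 + 1 + 1 + 1 + 0 + 1 + 1 = 7 ≡ 1 (mod 2).
s = (0, 0, 1, 1)^T — this equals column 3 of H (binary 0011), so error is at position 3.
Correct: flip bit 3 of r = 101011101000111 to get c = 100011101000111.


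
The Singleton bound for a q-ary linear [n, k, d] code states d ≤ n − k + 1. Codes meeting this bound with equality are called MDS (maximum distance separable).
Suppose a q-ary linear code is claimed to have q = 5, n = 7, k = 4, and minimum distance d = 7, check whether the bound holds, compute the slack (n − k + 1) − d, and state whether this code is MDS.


Singleton RHS = n − k + 1 = 4, slack = -3, bound violated (no such code; not MDS).

Singleton bound: d ≤ n − k + 1.
Here n = 7, k = 4, so n − k + 1 = 4.
Given d = 7, check d ≤ 4: NO.
Slack = (n − k + 1) − d = -3.
The slack is negative: d = 7 exceeds n − k + 1 = 4 by 3, so the Singleton bound is violated and no linear [7, 4, 7]_5 code can exist. In particular it is not MDS (MDS requires d = n − k + 1 exactly).
Description: the claimed parameters are [7, 4, 7]_5; such a code would be impossible (violates the Singleton bound).


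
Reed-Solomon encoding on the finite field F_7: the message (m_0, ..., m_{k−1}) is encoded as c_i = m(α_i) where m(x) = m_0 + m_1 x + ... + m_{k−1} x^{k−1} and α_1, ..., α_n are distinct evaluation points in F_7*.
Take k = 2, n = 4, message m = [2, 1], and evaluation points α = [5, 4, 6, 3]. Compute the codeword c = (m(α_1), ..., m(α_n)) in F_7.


c = [0, 6, 1, 5]

Message polynomial: m(x) = 2 + 1·x (mod 7).
For each evaluation point α_i, compute m(α_i) mod 7:
  α_1 = 5: Horner steps 1 → 0, so m(5) = 0.
  α_2 = 4: Horner steps 1 → 6, so m(4) = 6.
  α_3 = 6: Horner steps 1 → 1, so m(6) = 1.
  α_4 = 3: Horner steps 1 → 5, so m(3) = 5.
Codeword c = [0, 6, 1, 5] ∈ F_7^4.


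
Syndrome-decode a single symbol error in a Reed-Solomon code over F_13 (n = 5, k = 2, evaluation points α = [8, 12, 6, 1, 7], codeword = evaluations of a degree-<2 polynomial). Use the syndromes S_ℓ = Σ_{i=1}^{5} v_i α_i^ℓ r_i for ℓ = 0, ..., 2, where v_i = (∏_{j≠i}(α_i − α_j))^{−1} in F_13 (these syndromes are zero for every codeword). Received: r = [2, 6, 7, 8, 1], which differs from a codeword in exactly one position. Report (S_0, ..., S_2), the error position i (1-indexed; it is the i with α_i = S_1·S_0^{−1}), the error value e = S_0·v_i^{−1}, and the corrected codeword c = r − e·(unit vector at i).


S = (4, 11, 1), error at position 3, error magnitude e = 7, c = [2, 6, 0, 8, 1].

Step 1: column multipliers v_i = (∏_{j≠i}(α_i − α_j))^{−1} mod 13.
  i = 1 (α = 8): (8−12)(8−6)(8−1)(8−7) = (−4)·2·7·1 = −56 ≡ 9, so v_1 = 9^{−1} = 3 (mod 13).
  i = 2 (α = 12): (12−8)(12−6)(12−1)(12−7) = 4·6·11·5 = 1320 ≡ 7, so v_2 = 7^{−1} = 2 (mod 13).
  i = 3 (α = 6): (6−8)(6−12)(6−1)(6−7) = (−2)·(−6)·5·(−1) = −60 ≡ 5, so v_3 = 5^{−1} = 8 (mod 13).
  i = 4 (α = 1): (1−8)(1−12)(1−6)(1−7) = (−7)·(−11)·(−5)·(−6) = 2310 ≡ 9, so v_4 = 9^{−1} = 3 (mod 13).
  i = 5 (α = 7): (7−8)(7−12)(7−6)(7−1) = (−1)·(−5)·1·6 = 30 ≡ 4, so v_5 = 4^{−1} = 10 (mod 13).
  v = [3, 2, 8, 3, 10].
Step 2: syndromes of r = [2, 6, 7, 8, 1] (all sums mod 13).
  S_0 = Σ v_i r_i = 3·2 + 2·6 + 8·7 + 3·8 + 10·1 = 108 ≡ 4.
  S_1 = Σ v_i α_i r_i = 3·8·2 + 2·12·6 + 8·6·7 + 3·1·8 + 10·7·1 = 622 ≡ 11.
  α_i^2 mod 13 = [12, 1, 10, 1, 10].
  S_2 = Σ v_i α_i^2 r_i = 3·12·2 + 2·1·6 + 8·10·7 + 3·1·8 + 10·10·1 = 768 ≡ 1.
  S = (4, 11, 1) ≠ 0, so r is not a codeword (an error is present).
Step 3: locate the error. For a single error e at position i, S_ℓ = v_i·e·α_i^ℓ, so α_err = S_1/S_0.
  S_0^{−1} = 4^{−1} = 10 (mod 13), so α_err = 11·10 = 110 ≡ 6 = α_3. Error position i = 3.
  Consistency check: S_2/S_1 = 1·6 = 6 ≡ 6 = α_err ✓ (single-error assumption holds).
Step 4: error magnitude e = S_0/v_3 = S_0·∏_{j≠3}(α_3 − α_j) = 4·5 = 20 ≡ 7 (mod 13).
Step 5: correct position 3: c_3 = r_3 − e = 7 − 7 ≡ 0 (mod 13). Hence c = [2, 6, 0, 8, 1].
  Check: interpolating c through the α_i gives m(x) = 7 + 1·x (degree < 2) with m(α_i) = c_i for every i, so c is indeed a codeword.


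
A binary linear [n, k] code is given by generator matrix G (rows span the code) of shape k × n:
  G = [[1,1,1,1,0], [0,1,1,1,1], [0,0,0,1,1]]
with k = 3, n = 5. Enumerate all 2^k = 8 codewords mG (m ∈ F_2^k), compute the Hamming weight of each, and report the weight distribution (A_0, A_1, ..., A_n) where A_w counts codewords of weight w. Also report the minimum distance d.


Weight distribution: A_0 = 1, A_2 = 4, A_4 = 3. Minimum distance d = 2.

Enumerate all 2^3 = 8 messages m ∈ F_2^3.
For each, compute codeword c = mG in F_2^5, then tally its weight.
  m = 000 → c = 00000, weight = 0.
  m = 100 → c = 11110, weight = 4.
  m = 010 → c = 01111, weight = 4.
  m = 110 → c = 10001, weight = 2.
  m = 001 → c = 00011, weight = 2.
  m = 101 → c = 11101, weight = 4.
  m = 011 → c = 01100, weight = 2.
  m = 111 → c = 10010, weight = 2.
Tally weights:
  weight 0: 1 codewords.
  weight 2: 4 codewords.
  weight 4: 3 codewords.
Minimum distance d = smallest w > 0 with A_w > 0 = 2.
Sanity: Σ A_w = 8 = 2^3 = 8 ✓.


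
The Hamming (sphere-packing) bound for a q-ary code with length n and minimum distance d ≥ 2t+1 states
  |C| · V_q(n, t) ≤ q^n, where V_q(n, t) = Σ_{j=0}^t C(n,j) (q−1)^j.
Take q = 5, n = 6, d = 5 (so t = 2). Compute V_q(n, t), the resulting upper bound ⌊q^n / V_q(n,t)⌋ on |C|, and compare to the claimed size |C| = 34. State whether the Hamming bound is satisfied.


V_q(n, t) = 265, q^n = 15625, Hamming bound = 58, |C| = 34 ≤ bound (satisfied).

Step 1: Compute V_q(n, t) = Σ_{j=0}^2 C(n, j) (q−1)^j.
  j = 0: C(6,0)·(4)^0 = 1·1 = 1.
  j = 1: C(6,1)·(4)^1 = 6·4 = 24.
  j = 2: C(6,2)·(4)^2 = 15·16 = 240.
  V_q(n, t) = 1 + 24 + 240 = 265.
Step 2: q^n = 5^6 = 15625.
Step 3: Hamming bound ⌊q^n / V_q(n,t)⌋ = ⌊15625/265⌋ = 58.
Step 4: Compare |C| = 34 to 58: satisfied.
The claimed |C| lies below the Hamming bound.


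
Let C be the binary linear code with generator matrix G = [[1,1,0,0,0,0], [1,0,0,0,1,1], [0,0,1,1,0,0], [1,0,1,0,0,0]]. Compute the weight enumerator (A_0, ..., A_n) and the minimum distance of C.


Weight distribution: A_0 = 1, A_2 = 6, A_3 = 4, A_4 = 1, A_5 = 4. Minimum distance d = 2.

Enumerate all 2^4 = 16 messages m ∈ F_2^4.
For each, compute codeword c = mG in F_2^6, then tally its weight.
  m = 0000 → c = 000000, weight = 0.
  m = 1000 → c = 110000, weight = 2.
  m = 0100 → c = 100011, weight = 3.
  m = 1100 → c = 010011, weight = 3.
  m = 0010 → c = 001100, weight = 2.
  m = 1010 → c = 111100, weight = 4.
  m = 0110 → c = 101111, weight = 5.
  m = 1110 → c = 011111, weight = 5.
  m = 0001 → c = 101000, weight = 2.
  m = 1001 → c = 011000, weight = 2.
  m = 0101 → c = 001011, weight = 3.
  m = 1101 → c = 111011, weight = 5.
  m = 0011 → c = 100100, weight = 2.
  m = 1011 → c = 010100, weight = 2.
  m = 0111 → c = 000111, weight = 3.
  m = 1111 → c = 110111, weight = 5.
Tally weights:
  weight 0: 1 codewords.
  weight 2: 6 codewords.
  weight 3: 4 codewords.
  weight 4: 1 codewords.
  weight 5: 4 codewords.
Minimum distance d = smallest w > 0 with A_w > 0 = 2.
Sanity: Σ A_w = 16 = 2^4 = 16 ✓.


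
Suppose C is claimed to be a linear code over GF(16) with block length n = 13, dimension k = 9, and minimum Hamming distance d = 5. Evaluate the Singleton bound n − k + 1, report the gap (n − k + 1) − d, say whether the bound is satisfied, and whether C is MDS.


Singleton RHS = n − k + 1 = 5, slack = 0, bound satisfied, MDS.

Singleton bound: d ≤ n − k + 1.
Here n = 13, k = 9, so n − k + 1 = 5.
Given d = 5, check d ≤ 5: YES.
Slack = (n − k + 1) − d = 0.
The code is MDS (slack = 0).
Description: the claimed parameters are [13, 9, 5]_16; such a code would be MDS (meets Singleton bound).


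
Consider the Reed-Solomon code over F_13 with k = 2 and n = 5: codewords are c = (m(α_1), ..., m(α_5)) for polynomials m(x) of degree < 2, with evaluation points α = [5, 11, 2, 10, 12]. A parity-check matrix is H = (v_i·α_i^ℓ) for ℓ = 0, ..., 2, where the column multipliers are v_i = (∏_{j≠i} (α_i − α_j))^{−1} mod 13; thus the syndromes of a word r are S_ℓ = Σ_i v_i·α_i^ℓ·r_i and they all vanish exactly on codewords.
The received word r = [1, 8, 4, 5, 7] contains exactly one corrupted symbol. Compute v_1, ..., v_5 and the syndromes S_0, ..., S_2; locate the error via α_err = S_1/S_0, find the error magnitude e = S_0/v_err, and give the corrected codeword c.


S = (11, 6, 8), error at position 4, error magnitude e = 9, c = [1, 8, 4, 9, 7].

Step 1: column multipliers v_i = (∏_{j≠i}(α_i − α_j))^{−1} mod 13.
  i = 1 (α = 5): (5−11)(5−2)(5−10)(5−12) = (−6)·3·(−5)·(−7) = −630 ≡ 7, so v_1 = 7^{−1} = 2 (mod 13).
  i = 2 (α = 11): (11−5)(11−2)(11−10)(11−12) = 6·9·1·(−1) = −54 ≡ 11, so v_2 = 11^{−1} = 6 (mod 13).
  i = 3 (α = 2): (2−5)(2−11)(2−10)(2−12) = (−3)·(−9)·(−8)·(−10) = 2160 ≡ 2, so v_3 = 2^{−1} = 7 (mod 13).
  i = 4 (α = 10): (10−5)(10−11)(10−2)(10−12) = 5·(−1)·8·(−2) = 80 ≡ 2, so v_4 = 2^{−1} = 7 (mod 13).
  i = 5 (α = 12): (12−5)(12−11)(12−2)(12−10) = 7·1·10·2 = 140 ≡ 10, so v_5 = 10^{−1} = 4 (mod 13).
  v = [2, 6, 7, 7, 4].
Step 2: syndromes of r = [1, 8, 4, 5, 7] (all sums mod 13).
  S_0 = Σ v_i r_i = 2·1 + 6·8 + 7·4 + 7·5 + 4·7 = 141 ≡ 11.
  S_1 = Σ v_i α_i r_i = 2·5·1 + 6·11·8 + 7·2·4 + 7·10·5 + 4·12·7 = 1280 ≡ 6.
  α_i^2 mod 13 = [12, 4, 4, 9, 1].
  S_2 = Σ v_i α_i^2 r_i = 2·12·1 + 6·4·8 + 7·4·4 + 7·9·5 + 4·1·7 = 671 ≡ 8.
  S = (11, 6, 8) ≠ 0, so r is not a codeword (an error is present).
Step 3: locate the error. For a single error e at position i, S_ℓ = v_i·e·α_i^ℓ, so α_err = S_1/S_0.
  S_0^{−1} = 11^{−1} = 6 (mod 13), so α_err = 6·6 = 36 ≡ 10 = α_4. Error position i = 4.
  Consistency check: S_2/S_1 = 8·11 = 88 ≡ 10 = α_err ✓ (single-error assumption holds).
Step 4: error magnitude e = S_0/v_4 = S_0·∏_{j≠4}(α_4 − α_j) = 11·2 = 22 ≡ 9 (mod 13).
Step 5: correct position 4: c_4 = r_4 − e = 5 − 9 ≡ 9 (mod 13). Hence c = [1, 8, 4, 9, 7].
  Check: interpolating c through the α_i gives m(x) = 6 + 12·x (degree < 2) with m(α_i) = c_i for every i, so c is indeed a codeword.


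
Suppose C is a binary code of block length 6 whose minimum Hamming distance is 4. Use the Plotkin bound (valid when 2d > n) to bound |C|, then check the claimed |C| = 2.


Plotkin bound M ≤ 4; given |C| = 2 ≤ bound (satisfied).

Check applicability: 2d = 8, n = 6.
2d − n = 2 > 0, so Plotkin applies.
Compute d/(2d−n) = 4/2 ≈ 2.0000.
⌊d/(2d−n)⌋ = 2.
Plotkin bound: M ≤ 2·2 = 4.
Given |C| = 2, check: satisfied.
This |C| is below the Plotkin bound.


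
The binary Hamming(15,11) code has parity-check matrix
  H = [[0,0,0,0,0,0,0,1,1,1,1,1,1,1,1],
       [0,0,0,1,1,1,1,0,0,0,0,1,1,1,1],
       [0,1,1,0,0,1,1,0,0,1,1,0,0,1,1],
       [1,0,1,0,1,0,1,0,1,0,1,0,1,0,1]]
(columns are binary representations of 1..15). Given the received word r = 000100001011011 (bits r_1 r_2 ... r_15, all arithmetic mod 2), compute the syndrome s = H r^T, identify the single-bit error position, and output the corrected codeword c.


s = (1, 0, 1, 1)^T, error position = 11, corrected codeword c = 000100001001011

Compute s = H r^T mod 2 one row at a time:
  s_1 = 0 + 1 + 0 + 1 + 1 + 0 + 1 + 1 = 5 ≡ 1 (mod 2).
  s_2 = 1 + 0 + 0 + 0 + 1 + 0 + 1 + 1 = 4 ≡ 0 (mod 2).
  s_3 = 0 + 0 + 0 + 0 + 0 + 1 + 1 + 1 = 3 ≡ 1 (mod 2).
  s_4 = 0 + 0 + 0 + 0 + 1 + 1 + 0 + 1 = 3 ≡ 1 (mod 2).
s = (1, 0, 1, 1)^T — this equals column 11 of H (binary 1011), so error is at position 11.
Correct: flip bit 11 of r = 000100001011011 to get c = 000100001001011.


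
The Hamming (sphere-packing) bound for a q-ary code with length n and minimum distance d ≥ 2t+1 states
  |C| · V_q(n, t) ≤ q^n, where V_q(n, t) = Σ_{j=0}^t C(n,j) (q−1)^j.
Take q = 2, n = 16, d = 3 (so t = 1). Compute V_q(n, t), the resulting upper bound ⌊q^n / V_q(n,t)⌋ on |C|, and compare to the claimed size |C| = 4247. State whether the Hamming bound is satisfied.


V_q(n, t) = 17, q^n = 65536, Hamming bound = 3855, |C| = 4247 > bound (violated).

Step 1: Compute V_q(n, t) = Σ_{j=0}^1 C(n, j) (q−1)^j.
  j = 0: C(16,0)·(1)^0 = 1·1 = 1.
  j = 1: C(16,1)·(1)^1 = 16·1 = 16.
  V_q(n, t) = 1 + 16 = 17.
Step 2: q^n = 2^16 = 65536.
Step 3: Hamming bound ⌊q^n / V_q(n,t)⌋ = ⌊65536/17⌋ = 3855.
Step 4: Compare |C| = 4247 to 3855: violated.
The claimed |C| lies above the Hamming bound, so no 2-ary code of length 16 with d ≥ 3 can have 4247 codewords.


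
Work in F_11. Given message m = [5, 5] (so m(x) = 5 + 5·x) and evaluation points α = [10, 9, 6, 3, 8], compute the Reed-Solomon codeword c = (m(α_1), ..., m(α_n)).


c = [0, 6, 2, 9, 1]

Message polynomial: m(x) = 5 + 5·x (mod 11).
For each evaluation point α_i, compute m(α_i) mod 11:
  α_1 = 10: Horner steps 5 → 0, so m(10) = 0.
  α_2 = 9: Horner steps 5 → 6, so m(9) = 6.
  α_3 = 6: Horner steps 5 → 2, so m(6) = 2.
  α_4 = 3: Horner steps 5 → 9, so m(3) = 9.
  α_5 = 8: Horner steps 5 → 1, so m(8) = 1.
Codeword c = [0, 6, 2, 9, 1] ∈ F_11^5.


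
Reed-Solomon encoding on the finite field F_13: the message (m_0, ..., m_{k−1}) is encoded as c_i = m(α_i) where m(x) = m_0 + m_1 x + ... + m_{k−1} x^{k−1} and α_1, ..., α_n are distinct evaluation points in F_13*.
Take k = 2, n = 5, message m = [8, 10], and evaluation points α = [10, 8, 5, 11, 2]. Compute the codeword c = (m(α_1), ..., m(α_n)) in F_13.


c = [4, 10, 6, 1, 2]

Message polynomial: m(x) = 8 + 10·x (mod 13).
For each evaluation point α_i, compute m(α_i) mod 13:
  α_1 = 10: Horner steps 10 → 4, so m(10) = 4.
  α_2 = 8: Horner steps 10 → 10, so m(8) = 10.
  α_3 = 5: Horner steps 10 → 6, so m(5) = 6.
  α_4 = 11: Horner steps 10 → 1, so m(11) = 1.
  α_5 = 2: Horner steps 10 → 2, so m(2) = 2.
Codeword c = [4, 10, 6, 1, 2] ∈ F_13^5.


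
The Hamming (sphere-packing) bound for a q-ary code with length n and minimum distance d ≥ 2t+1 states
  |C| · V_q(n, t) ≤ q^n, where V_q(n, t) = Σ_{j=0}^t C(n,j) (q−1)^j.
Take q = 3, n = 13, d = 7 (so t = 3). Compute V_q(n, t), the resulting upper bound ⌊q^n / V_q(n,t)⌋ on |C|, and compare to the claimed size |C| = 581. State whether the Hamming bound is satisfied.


V_q(n, t) = 2627, q^n = 1594323, Hamming bound = 606, |C| = 581 ≤ bound (satisfied).

Step 1: Compute V_q(n, t) = Σ_{j=0}^3 C(n, j) (q−1)^j.
  j = 0: C(13,0)·(2)^0 = 1·1 = 1.
  j = 1: C(13,1)·(2)^1 = 13·2 = 26.
  j = 2: C(13,2)·(2)^2 = 78·4 = 312.
  j = 3: C(13,3)·(2)^3 = 286·8 = 2288.
  V_q(n, t) = 1 + 26 + 312 + 2288 = 2627.
Step 2: q^n = 3^13 = 1594323.
Step 3: Hamming bound ⌊q^n / V_q(n,t)⌋ = ⌊1594323/2627⌋ = 606.
Step 4: Compare |C| = 581 to 606: satisfied.
The claimed |C| lies below the Hamming bound.


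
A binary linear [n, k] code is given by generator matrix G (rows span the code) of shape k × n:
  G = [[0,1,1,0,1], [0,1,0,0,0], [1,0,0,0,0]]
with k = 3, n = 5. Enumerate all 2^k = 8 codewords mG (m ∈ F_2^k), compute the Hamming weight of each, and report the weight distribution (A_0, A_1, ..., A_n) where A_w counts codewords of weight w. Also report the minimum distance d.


Weight distribution: A_0 = 1, A_1 = 2, A_2 = 2, A_3 = 2, A_4 = 1. Minimum distance d = 1.

Enumerate all 2^3 = 8 messages m ∈ F_2^3.
For each, compute codeword c = mG in F_2^5, then tally its weight.
  m = 000 → c = 00000, weight = 0.
  m = 100 → c = 01101, weight = 3.
  m = 010 → c = 01000, weight = 1.
  m = 110 → c = 00101, weight = 2.
  m = 001 → c = 10000, weight = 1.
  m = 101 → c = 11101, weight = 4.
  m = 011 → c = 11000, weight = 2.
  m = 111 → c = 10101, weight = 3.
Tally weights:
  weight 0: 1 codewords.
  weight 1: 2 codewords.
  weight 2: 2 codewords.
  weight 3: 2 codewords.
  weight 4: 1 codewords.
Minimum distance d = smallest w > 0 with A_w > 0 = 1.
Sanity: Σ A_w = 8 = 2^3 = 8 ✓.


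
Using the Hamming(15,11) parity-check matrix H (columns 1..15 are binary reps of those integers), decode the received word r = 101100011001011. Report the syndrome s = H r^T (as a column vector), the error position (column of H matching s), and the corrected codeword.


s = (1, 0, 1, 0)^T, error position = 10, corrected codeword c = 101100011101011

Compute s = H r^T mod 2 one row at a time:
  s_1 = 1 + 1 + 0 + 0 + 1 + 0 + 1 + 1 = 5 ≡ 1 (mod 2).
  s_2 = 1 + 0 + 0 + 0 + 1 + 0 + 1 + 1 = 4 ≡ 0 (mod 2).
  s_3 = 0 + 1 + 0 + 0 + 0 + 0 + 1 + 1 = 3 ≡ 1 (mod 2).
  s_4 = 1 + 1 + 0 + 0 + 1 + 0 + 0 + 1 = 4 ≡ 0 (mod 2).
s = (1, 0, 1, 0)^T — this equals column 10 of H (binary 1010), so error is at position 10.
Correct: flip bit 10 of r = 101100011001011 to get c = 101100011101011.


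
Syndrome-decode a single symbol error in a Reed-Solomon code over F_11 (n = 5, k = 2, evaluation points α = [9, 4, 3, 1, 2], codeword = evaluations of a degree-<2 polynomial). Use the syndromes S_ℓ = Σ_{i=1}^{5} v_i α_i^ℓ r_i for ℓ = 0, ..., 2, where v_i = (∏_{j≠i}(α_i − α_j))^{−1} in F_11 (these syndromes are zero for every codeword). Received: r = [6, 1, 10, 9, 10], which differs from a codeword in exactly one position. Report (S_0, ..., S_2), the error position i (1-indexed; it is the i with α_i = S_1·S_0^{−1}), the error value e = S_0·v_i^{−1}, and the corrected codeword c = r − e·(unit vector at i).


S = (10, 8, 2), error at position 3, error magnitude e = 10, c = [6, 1, 0, 9, 10].

Step 1: column multipliers v_i = (∏_{j≠i}(α_i − α_j))^{−1} mod 11.
  i = 1 (α = 9): (9−4)(9−3)(9−1)(9−2) = 5·6·8·7 = 1680 ≡ 8, so v_1 = 8^{−1} = 7 (mod 11).
  i = 2 (α = 4): (4−9)(4−3)(4−1)(4−2) = (−5)·1·3·2 = −30 ≡ 3, so v_2 = 3^{−1} = 4 (mod 11).
  i = 3 (α = 3): (3−9)(3−4)(3−1)(3−2) = (−6)·(−1)·2·1 = 12 ≡ 1, so v_3 = 1^{−1} = 1 (mod 11).
  i = 4 (α = 1): (1−9)(1−4)(1−3)(1−2) = (−8)·(−3)·(−2)·(−1) = 48 ≡ 4, so v_4 = 4^{−1} = 3 (mod 11).
  i = 5 (α = 2): (2−9)(2−4)(2−3)(2−1) = (−7)·(−2)·(−1)·1 = −14 ≡ 8, so v_5 = 8^{−1} = 7 (mod 11).
  v = [7, 4, 1, 3, 7].
Step 2: syndromes of r = [6, 1, 10, 9, 10] (all sums mod 11).
  S_0 = Σ v_i r_i = 7·6 + 4·1 + 1·10 + 3·9 + 7·10 = 153 ≡ 10.
  S_1 = Σ v_i α_i r_i = 7·9·6 + 4·4·1 + 1·3·10 + 3·1·9 + 7·2·10 = 591 ≡ 8.
  α_i^2 mod 11 = [4, 5, 9, 1, 4].
  S_2 = Σ v_i α_i^2 r_i = 7·4·6 + 4·5·1 + 1·9·10 + 3·1·9 + 7·4·10 = 585 ≡ 2.
  S = (10, 8, 2) ≠ 0, so r is not a codeword (an error is present).
Step 3: locate the error. For a single error e at position i, S_ℓ = v_i·e·α_i^ℓ, so α_err = S_1/S_0.
  S_0^{−1} = 10^{−1} = 10 (mod 11), so α_err = 8·10 = 80 ≡ 3 = α_3. Error position i = 3.
  Consistency check: S_2/S_1 = 2·7 = 14 ≡ 3 = α_err ✓ (single-error assumption holds).
Step 4: error magnitude e = S_0/v_3 = S_0·∏_{j≠3}(α_3 − α_j) = 10·1 = 10 ≡ 10 (mod 11).
Step 5: correct position 3: c_3 = r_3 − e = 10 − 10 ≡ 0 (mod 11). Hence c = [6, 1, 0, 9, 10].
  Check: interpolating c through the α_i gives m(x) = 8 + 1·x (degree < 2) with m(α_i) = c_i for every i, so c is indeed a codeword.


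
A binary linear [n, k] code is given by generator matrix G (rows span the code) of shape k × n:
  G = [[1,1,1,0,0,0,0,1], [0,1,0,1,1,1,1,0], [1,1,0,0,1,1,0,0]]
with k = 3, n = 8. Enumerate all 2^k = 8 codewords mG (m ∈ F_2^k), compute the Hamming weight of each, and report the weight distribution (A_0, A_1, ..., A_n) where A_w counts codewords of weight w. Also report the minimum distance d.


Weight distribution: A_0 = 1, A_3 = 1, A_4 = 3, A_5 = 2, A_7 = 1. Minimum distance d = 3.

Enumerate all 2^3 = 8 messages m ∈ F_2^3.
For each, compute codeword c = mG in F_2^8, then tally its weight.
  m = 000 → c = 00000000, weight = 0.
  m = 100 → c = 11100001, weight = 4.
  m = 010 → c = 01011110, weight = 5.
  m = 110 → c = 10111111, weight = 7.
  m = 001 → c = 11001100, weight = 4.
  m = 101 → c = 00101101, weight = 4.
  m = 011 → c = 10010010, weight = 3.
  m = 111 → c = 01110011, weight = 5.
Tally weights:
  weight 0: 1 codewords.
  weight 3: 1 codewords.
  weight 4: 3 codewords.
  weight 5: 2 codewords.
  weight 7: 1 codewords.
Minimum distance d = smallest w > 0 with A_w > 0 = 3.
Sanity: Σ A_w = 8 = 2^3 = 8 ✓.


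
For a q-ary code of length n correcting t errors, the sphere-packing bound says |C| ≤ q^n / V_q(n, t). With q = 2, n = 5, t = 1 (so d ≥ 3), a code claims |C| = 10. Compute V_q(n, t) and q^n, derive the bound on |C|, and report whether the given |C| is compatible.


V_q(n, t) = 6, q^n = 32, Hamming bound = 5, |C| = 10 > bound (violated).

Step 1: Compute V_q(n, t) = Σ_{j=0}^1 C(n, j) (q−1)^j.
  j = 0: C(5,0)·(1)^0 = 1·1 = 1.
  j = 1: C(5,1)·(1)^1 = 5·1 = 5.
  V_q(n, t) = 1 + 5 = 6.
Step 2: q^n = 2^5 = 32.
Step 3: Hamming bound ⌊q^n / V_q(n,t)⌋ = ⌊32/6⌋ = 5.
Step 4: Compare |C| = 10 to 5: violated.
The claimed |C| lies above the Hamming bound, so no 2-ary code of length 5 with d ≥ 3 can have 10 codewords.


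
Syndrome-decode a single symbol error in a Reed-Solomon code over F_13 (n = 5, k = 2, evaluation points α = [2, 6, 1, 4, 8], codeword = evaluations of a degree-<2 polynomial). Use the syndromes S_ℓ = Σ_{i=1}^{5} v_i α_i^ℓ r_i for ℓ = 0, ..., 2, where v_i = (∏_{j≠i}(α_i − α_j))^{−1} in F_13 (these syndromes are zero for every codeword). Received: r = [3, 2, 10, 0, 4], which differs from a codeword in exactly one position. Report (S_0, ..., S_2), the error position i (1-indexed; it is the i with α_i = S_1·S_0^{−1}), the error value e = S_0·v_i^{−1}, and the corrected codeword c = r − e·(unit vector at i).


S = (11, 9, 5), error at position 1, error magnitude e = 5, c = [11, 2, 10, 0, 4].

Step 1: column multipliers v_i = (∏_{j≠i}(α_i − α_j))^{−1} mod 13.
  i = 1 (α = 2): (2−6)(2−1)(2−4)(2−8) = (−4)·1·(−2)·(−6) = −48 ≡ 4, so v_1 = 4^{−1} = 10 (mod 13).
  i = 2 (α = 6): (6−2)(6−1)(6−4)(6−8) = 4·5·2·(−2) = −80 ≡ 11, so v_2 = 11^{−1} = 6 (mod 13).
  i = 3 (α = 1): (1−2)(1−6)(1−4)(1−8) = (−1)·(−5)·(−3)·(−7) = 105 ≡ 1, so v_3 = 1^{−1} = 1 (mod 13).
  i = 4 (α = 4): (4−2)(4−6)(4−1)(4−8) = 2·(−2)·3·(−4) = 48 ≡ 9, so v_4 = 9^{−1} = 3 (mod 13).
  i = 5 (α = 8): (8−2)(8−6)(8−1)(8−4) = 6·2·7·4 = 336 ≡ 11, so v_5 = 11^{−1} = 6 (mod 13).
  v = [10, 6, 1, 3, 6].
Step 2: syndromes of r = [3, 2, 10, 0, 4] (all sums mod 13).
  S_0 = Σ v_i r_i = 10·3 + 6·2 + 1·10 + 3·0 + 6·4 = 76 ≡ 11.
  S_1 = Σ v_i α_i r_i = 10·2·3 + 6·6·2 + 1·1·10 + 3·4·0 + 6·8·4 = 334 ≡ 9.
  α_i^2 mod 13 = [4, 10, 1, 3, 12].
  S_2 = Σ v_i α_i^2 r_i = 10·4·3 + 6·10·2 + 1·1·10 + 3·3·0 + 6·12·4 = 538 ≡ 5.
  S = (11, 9, 5) ≠ 0, so r is not a codeword (an error is present).
Step 3: locate the error. For a single error e at position i, S_ℓ = v_i·e·α_i^ℓ, so α_err = S_1/S_0.
  S_0^{−1} = 11^{−1} = 6 (mod 13), so α_err = 9·6 = 54 ≡ 2 = α_1. Error position i = 1.
  Consistency check: S_2/S_1 = 5·3 = 15 ≡ 2 = α_err ✓ (single-error assumption holds).
Step 4: error magnitude e = S_0/v_1 = S_0·∏_{j≠1}(α_1 − α_j) = 11·4 = 44 ≡ 5 (mod 13).
Step 5: correct position 1: c_1 = r_1 − e = 3 − 5 ≡ 11 (mod 13). Hence c = [11, 2, 10, 0, 4].
  Check: interpolating c through the α_i gives m(x) = 9 + 1·x (degree < 2) with m(α_i) = c_i for every i, so c is indeed a codeword.
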